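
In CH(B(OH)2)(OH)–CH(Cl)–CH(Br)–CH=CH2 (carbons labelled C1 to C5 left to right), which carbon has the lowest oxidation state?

C5

Each bond to a more electronegative atom (O, N, halogen) counts +1, each bond to a less electronegative atom (H, metal, B, Si) counts −1, and each C–C bond counts 0. Tallying each carbon:
C1: 1C, 1H, 1O, 1B → 0 − 1 + 1 − 1 = -1
C2: 2C, 1H, 1Cl → 0 − 1 + 1 = 0
C3: 2C, 1H, 1Br → 0 − 1 + 1 = 0
C4: 3C, 1H → 0 − 1 = -1
C5: 2C, 2H → 0 − 2 = -2
The most reduced carbon is C5 at -2.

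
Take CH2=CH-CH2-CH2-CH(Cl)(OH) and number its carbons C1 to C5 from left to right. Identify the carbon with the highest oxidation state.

C5

Tallying each carbon's bonds:
C1: 2C, 2H → 0 − 2 = -2
C2: 3C, 1H → 0 − 1 = -1
C3: 2C, 2H → 0 − 2 = -2
C4: 2C, 2H → 0 − 2 = -2
C5: 1C, 1H, 1O, 1Cl → 0 − 1 + 1 + 1 = +1
The most oxidised carbon is C5 at +1.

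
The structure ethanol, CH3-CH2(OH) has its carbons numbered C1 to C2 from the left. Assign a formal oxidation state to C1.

-3

C1 has one bond to H (-1), one bond to H (-1), one bond to H (-1), one bond to C (0).
Oxidation state = -1 − 1 − 1 + 0 = -3.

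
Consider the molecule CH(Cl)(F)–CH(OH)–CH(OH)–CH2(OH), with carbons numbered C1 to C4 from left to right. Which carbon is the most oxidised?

C1

Tallying each carbon's bonds:
C1: 1C, 1H, 1F, 1Cl → 0 − 1 + 1 + 1 = +1
C2: 2C, 1H, 1O → 0 − 1 + 1 = 0
C3: 2C, 1H, 1O → 0 − 1 + 1 = 0
C4: 1C, 2H, 1O → 0 − 2 + 1 = -1
The most oxidised carbon is C1 at +1.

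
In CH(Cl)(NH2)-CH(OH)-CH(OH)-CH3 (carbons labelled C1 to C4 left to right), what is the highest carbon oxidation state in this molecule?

Tallying each carbon's bonds:
C1: 1C, 1H, 1N, 1Cl → 0 − 1 + 1 + 1 = +1
C2: 2C, 1H, 1O → 0 − 1 + 1 = 0
C3: 2C, 1H, 1O → 0 − 1 + 1 = 0
C4: 1C, 3H → 0 − 3 = -3
The highest value is +1.

+1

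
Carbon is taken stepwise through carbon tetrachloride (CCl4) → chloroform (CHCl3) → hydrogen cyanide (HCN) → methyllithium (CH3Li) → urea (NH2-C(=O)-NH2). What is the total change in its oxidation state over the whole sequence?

Carbon oxidation states along the series — carbon tetrachloride: +4, chloroform: +2, hydrogen cyanide: +2, methyllithium: -4, urea: +4.
Net change = +4 − (+4) = 0.

0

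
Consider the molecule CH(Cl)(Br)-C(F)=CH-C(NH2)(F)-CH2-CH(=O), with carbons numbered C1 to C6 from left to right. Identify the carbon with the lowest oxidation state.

C5

Tallying each carbon's bonds:
C1: 1C, 1H, 1Cl, 1Br → 0 − 1 + 1 + 1 = +1
C2: 3C, 1F → 0 + 1 = +1
C3: 3C, 1H → 0 − 1 = -1
C4: 2C, 1N, 1F → 0 + 1 + 1 = +2
C5: 2C, 2H → 0 − 2 = -2
C6: 1C, 1H, 2O → 0 − 1 + 2 = +1
The most reduced carbon is C5 at -2.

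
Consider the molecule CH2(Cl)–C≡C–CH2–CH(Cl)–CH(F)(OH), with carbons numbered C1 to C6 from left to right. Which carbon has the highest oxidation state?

C6

Bonds to more-electronegative neighbours contribute +1 each, bonds to H or metals contribute −1 each, and C–C bonds contribute 0. Tallying each carbon:
C1: 1C, 2H, 1Cl → 0 − 2 + 1 = -1
C2: 4C → 0 = 0
C3: 4C → 0 = 0
C4: 2C, 2H → 0 − 2 = -2
C5: 2C, 1H, 1Cl → 0 − 1 + 1 = 0
C6: 1C, 1H, 1O, 1F → 0 − 1 + 1 + 1 = +1
The most oxidised carbon is C6 at +1.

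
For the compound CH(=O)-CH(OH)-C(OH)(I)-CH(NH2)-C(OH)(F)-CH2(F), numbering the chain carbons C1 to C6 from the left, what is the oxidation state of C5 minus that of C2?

+2

C5: 2C, 1O, 1F → 0 + 1 + 1 = +2
C2: 2C, 1H, 1O → 0 − 1 + 1 = 0
Difference: +2 − (0) = +2.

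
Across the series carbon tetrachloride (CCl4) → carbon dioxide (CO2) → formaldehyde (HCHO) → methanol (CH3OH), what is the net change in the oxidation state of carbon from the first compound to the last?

-6

Carbon oxidation states along the series — carbon tetrachloride: +4, carbon dioxide: +4, formaldehyde: 0, methanol: -2.
Net change = -2 − (+4) = -6.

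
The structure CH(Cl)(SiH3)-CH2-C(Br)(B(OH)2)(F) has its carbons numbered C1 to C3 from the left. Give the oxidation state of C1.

-1

Each bond to a more electronegative atom (O, N, halogen) counts +1, each bond to a less electronegative atom (H, metal, B, Si) counts −1, and each C–C bond counts 0.
C1 has one bond to C (0), one bond to Cl (+1), one bond to Si (-1), one bond to H (-1).
Oxidation state = 0 + 1 − 1 − 1 = -1.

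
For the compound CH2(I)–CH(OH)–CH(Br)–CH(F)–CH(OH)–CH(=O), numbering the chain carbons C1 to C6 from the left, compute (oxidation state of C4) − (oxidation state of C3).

C4: 2C, 1H, 1F → 0 − 1 + 1 = 0
C3: 2C, 1H, 1Br → 0 − 1 + 1 = 0
Difference: 0 − (0) = 0.

0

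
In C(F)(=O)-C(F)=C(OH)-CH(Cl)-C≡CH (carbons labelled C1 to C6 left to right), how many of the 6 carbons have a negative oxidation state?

Bonds to more-electronegative neighbours contribute +1 each, bonds to H or metals contribute −1 each, and C–C bonds contribute 0. Tallying each carbon:
C1: 1C, 2O, 1F → 0 + 2 + 1 = +3
C2: 3C, 1F → 0 + 1 = +1
C3: 3C, 1O → 0 + 1 = +1
C4: 2C, 1H, 1Cl → 0 − 1 + 1 = 0
C5: 4C → 0 = 0
C6: 3C, 1H → 0 − 1 = -1
1 carbon (C6) meets the condition.

1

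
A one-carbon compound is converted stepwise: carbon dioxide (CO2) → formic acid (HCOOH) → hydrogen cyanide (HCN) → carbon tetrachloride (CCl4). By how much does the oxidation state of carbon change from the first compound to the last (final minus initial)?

Carbon oxidation states along the series — carbon dioxide: +4, formic acid: +2, hydrogen cyanide: +2, carbon tetrachloride: +4.
Net change = +4 − (+4) = 0.

0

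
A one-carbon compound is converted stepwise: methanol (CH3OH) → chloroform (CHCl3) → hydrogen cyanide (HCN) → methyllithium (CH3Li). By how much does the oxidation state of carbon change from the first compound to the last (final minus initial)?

Carbon oxidation states along the series — methanol: -2, chloroform: +2, hydrogen cyanide: +2, methyllithium: -4.
Net change = -4 − (-2) = -2.

-2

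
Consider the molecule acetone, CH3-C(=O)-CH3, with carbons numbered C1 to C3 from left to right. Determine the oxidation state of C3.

C3 has one bond to H (-1), one bond to H (-1), one bond to H (-1), one bond to C (0).
Oxidation state = -1 − 1 − 1 + 0 = -3.

-3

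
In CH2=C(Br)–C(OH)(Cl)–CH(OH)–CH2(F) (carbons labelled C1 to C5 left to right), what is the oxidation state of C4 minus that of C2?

-1

C4: 2C, 1H, 1O → 0 − 1 + 1 = 0
C2: 3C, 1Br → 0 + 1 = +1
Difference: 0 − (+1) = -1.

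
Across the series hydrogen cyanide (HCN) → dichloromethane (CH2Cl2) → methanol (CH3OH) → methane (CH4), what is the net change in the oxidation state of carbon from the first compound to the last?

Carbon oxidation states along the series — hydrogen cyanide: +2, dichloromethane: 0, methanol: -2, methane: -4.
Net change = -4 − (+2) = -6.

-6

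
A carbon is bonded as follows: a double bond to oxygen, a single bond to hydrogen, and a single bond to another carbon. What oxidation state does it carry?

The carbon has one bond to C (0), one bond to H (-1), a double bond to O (2×+1 = +2).
Oxidation state = 0 − 1 + 2 = +1.

+1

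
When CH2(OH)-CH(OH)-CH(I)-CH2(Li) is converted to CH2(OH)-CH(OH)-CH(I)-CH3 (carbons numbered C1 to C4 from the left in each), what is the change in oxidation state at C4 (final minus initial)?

0

Before: C4 has 1 bond to C, 2 bonds to H, 1 bond to Li → oxidation state -3.
After: C4 has 1 bond to C, 3 bonds to H → oxidation state -3.
Δ = -3 − (-3) = 0, so no net redox change at C4.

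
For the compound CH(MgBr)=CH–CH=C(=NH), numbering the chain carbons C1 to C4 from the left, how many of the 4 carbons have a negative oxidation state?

Bonds to more-electronegative neighbours contribute +1 each, bonds to H or metals contribute −1 each, and C–C bonds contribute 0. Tallying each carbon:
C1: 2C, 1H, 1Mg → 0 − 1 − 1 = -2
C2: 3C, 1H → 0 − 1 = -1
C3: 3C, 1H → 0 − 1 = -1
C4: 2C, 2N → 0 + 2 = +2
3 carbons (C1, C2, C3) meet the condition.

3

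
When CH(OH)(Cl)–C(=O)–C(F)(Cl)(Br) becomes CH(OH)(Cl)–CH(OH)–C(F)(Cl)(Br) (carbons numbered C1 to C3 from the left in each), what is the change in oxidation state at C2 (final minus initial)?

-2

Before: C2 has 2 bonds to C, 2 bonds to O → oxidation state +2.
After: C2 has 2 bonds to C, 1 bond to H, 1 bond to O → oxidation state 0.
Δ = 0 − (+2) = -2, so this is a reduction at C2.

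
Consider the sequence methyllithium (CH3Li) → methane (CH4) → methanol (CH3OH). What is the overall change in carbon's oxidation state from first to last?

+2

Carbon oxidation states along the series — methyllithium: -4, methane: -4, methanol: -2.
Net change = -2 − (-4) = +2.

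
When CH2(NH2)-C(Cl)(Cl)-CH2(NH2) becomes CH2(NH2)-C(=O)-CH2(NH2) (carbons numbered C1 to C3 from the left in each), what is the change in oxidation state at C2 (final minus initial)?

Before: C2 has 2 bonds to C, 2 bonds to Cl → oxidation state +2.
After: C2 has 2 bonds to C, 2 bonds to O → oxidation state +2.
Δ = +2 − (+2) = 0, so no net redox change at C2.

0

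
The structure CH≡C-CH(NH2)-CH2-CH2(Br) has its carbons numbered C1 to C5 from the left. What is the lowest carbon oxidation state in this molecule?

Bonds to more-electronegative neighbours contribute +1 each, bonds to H or metals contribute −1 each, and C–C bonds contribute 0. Tallying each carbon:
C1: 3C, 1H → 0 − 1 = -1
C2: 4C → 0 = 0
C3: 2C, 1H, 1N → 0 − 1 + 1 = 0
C4: 2C, 2H → 0 − 2 = -2
C5: 1C, 2H, 1Br → 0 − 2 + 1 = -1
The lowest value is -2.

-2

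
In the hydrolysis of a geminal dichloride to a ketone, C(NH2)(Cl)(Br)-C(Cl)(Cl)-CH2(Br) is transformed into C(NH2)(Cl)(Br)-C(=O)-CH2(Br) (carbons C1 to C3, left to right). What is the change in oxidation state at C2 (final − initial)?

0

Before: C2 has 2 bonds to C, 2 bonds to Cl → oxidation state +2.
After: C2 has 2 bonds to C, 2 bonds to O → oxidation state +2.
Δ = +2 − (+2) = 0, so no net redox change at C2.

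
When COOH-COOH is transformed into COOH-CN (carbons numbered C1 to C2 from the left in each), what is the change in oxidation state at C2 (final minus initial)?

Before: C2 has 1 bond to C, 3 bonds to O → oxidation state +3.
After: C2 has 1 bond to C, 3 bonds to N → oxidation state +3.
Δ = +3 − (+3) = 0, so no net redox change at C2.

0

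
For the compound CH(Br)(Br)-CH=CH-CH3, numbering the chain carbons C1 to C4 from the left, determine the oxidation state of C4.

-3

C4 has one bond to C (0), one bond to H (-1), one bond to H (-1), one bond to H (-1).
Oxidation state = 0 − 1 − 1 − 1 = -3.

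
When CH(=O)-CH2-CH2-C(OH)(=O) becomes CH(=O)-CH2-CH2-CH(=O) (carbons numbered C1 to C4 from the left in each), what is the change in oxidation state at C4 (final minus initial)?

-2

Before: C4 has 1 bond to C, 3 bonds to O → oxidation state +3.
After: C4 has 1 bond to C, 1 bond to H, 2 bonds to O → oxidation state +1.
Δ = +1 − (+3) = -2, so this is a reduction at C4.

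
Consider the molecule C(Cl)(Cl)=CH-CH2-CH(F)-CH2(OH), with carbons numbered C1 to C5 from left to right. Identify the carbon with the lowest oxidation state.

C3

Count +1 for every bond to an atom more electronegative than carbon and −1 for every bond to one less electronegative; C–C bonds are 0. Tallying each carbon:
C1: 2C, 2Cl → 0 + 2 = +2
C2: 3C, 1H → 0 − 1 = -1
C3: 2C, 2H → 0 − 2 = -2
C4: 2C, 1H, 1F → 0 − 1 + 1 = 0
C5: 1C, 2H, 1O → 0 − 2 + 1 = -1
The most reduced carbon is C3 at -2.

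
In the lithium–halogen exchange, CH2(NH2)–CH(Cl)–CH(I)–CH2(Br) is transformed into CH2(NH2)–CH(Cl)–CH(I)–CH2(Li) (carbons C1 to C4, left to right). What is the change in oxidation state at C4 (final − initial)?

Before: C4 has 1 bond to C, 2 bonds to H, 1 bond to Br → oxidation state -1.
After: C4 has 1 bond to C, 2 bonds to H, 1 bond to Li → oxidation state -3.
Δ = -3 − (-1) = -2, so this is a reduction at C4.

-2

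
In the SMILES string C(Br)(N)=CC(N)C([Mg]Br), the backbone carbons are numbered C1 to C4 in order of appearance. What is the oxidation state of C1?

+2

C1 has a double bond to C (2×0 = 0), one bond to Br (+1), one bond to N (+1).
Oxidation state = 0 + 1 + 1 = +2.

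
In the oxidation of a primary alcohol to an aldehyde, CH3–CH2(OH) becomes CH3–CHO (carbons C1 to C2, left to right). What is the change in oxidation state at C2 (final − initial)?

Before: C2 has 1 bond to C, 2 bonds to H, 1 bond to O → oxidation state -1.
After: C2 has 1 bond to C, 1 bond to H, 2 bonds to O → oxidation state +1.
Δ = +1 − (-1) = +2, so this is an oxidation at C2.

+2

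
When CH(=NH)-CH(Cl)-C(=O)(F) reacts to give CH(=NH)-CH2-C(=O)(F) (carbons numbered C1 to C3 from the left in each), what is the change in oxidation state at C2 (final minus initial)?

-2

Before: C2 has 2 bonds to C, 1 bond to H, 1 bond to Cl → oxidation state 0.
After: C2 has 2 bonds to C, 2 bonds to H → oxidation state -2.
Δ = -2 − (0) = -2, so this is a reduction at C2.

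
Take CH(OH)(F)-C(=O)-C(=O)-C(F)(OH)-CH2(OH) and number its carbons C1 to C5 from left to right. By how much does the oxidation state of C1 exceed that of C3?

-1

C1: 1C, 1H, 1O, 1F → 0 − 1 + 1 + 1 = +1
C3: 2C, 2O → 0 + 2 = +2
Difference: +1 − (+2) = -1.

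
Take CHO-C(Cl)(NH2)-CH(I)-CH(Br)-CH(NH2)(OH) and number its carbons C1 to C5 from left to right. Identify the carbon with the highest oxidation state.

C2

Assign +1 per bond to O/N/halogen, −1 per bond to H or an electropositive element, and 0 per bond to carbon. Tallying each carbon:
C1: 1C, 1H, 2O → 0 − 1 + 2 = +1
C2: 2C, 1N, 1Cl → 0 + 1 + 1 = +2
C3: 2C, 1H, 1I → 0 − 1 + 1 = 0
C4: 2C, 1H, 1Br → 0 − 1 + 1 = 0
C5: 1C, 1H, 1O, 1N → 0 − 1 + 1 + 1 = +1
The most oxidised carbon is C2 at +2.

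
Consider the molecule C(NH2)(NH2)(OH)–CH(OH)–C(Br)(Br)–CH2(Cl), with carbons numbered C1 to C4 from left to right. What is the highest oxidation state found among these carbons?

+3

Tallying each carbon's bonds:
C1: 1C, 1O, 2N → 0 + 1 + 2 = +3
C2: 2C, 1H, 1O → 0 − 1 + 1 = 0
C3: 2C, 2Br → 0 + 2 = +2
C4: 1C, 2H, 1Cl → 0 − 2 + 1 = -1
The highest value is +3.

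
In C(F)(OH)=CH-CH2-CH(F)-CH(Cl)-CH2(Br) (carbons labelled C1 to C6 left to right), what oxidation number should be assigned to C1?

+2

Count +1 for every bond to an atom more electronegative than carbon and −1 for every bond to one less electronegative; C–C bonds are 0.
C1 has a double bond to C (2×0 = 0), one bond to F (+1), one bond to O (+1).
Oxidation state = 0 + 1 + 1 = +2.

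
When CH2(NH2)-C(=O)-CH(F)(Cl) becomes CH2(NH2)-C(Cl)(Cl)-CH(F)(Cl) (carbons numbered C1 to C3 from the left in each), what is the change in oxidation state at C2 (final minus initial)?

Before: C2 has 2 bonds to C, 2 bonds to O → oxidation state +2.
After: C2 has 2 bonds to C, 2 bonds to Cl → oxidation state +2.
Δ = +2 − (+2) = 0, so no net redox change at C2.

0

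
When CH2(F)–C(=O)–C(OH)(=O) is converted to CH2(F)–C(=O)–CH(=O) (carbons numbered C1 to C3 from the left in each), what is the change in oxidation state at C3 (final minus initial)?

Before: C3 has 1 bond to C, 3 bonds to O → oxidation state +3.
After: C3 has 1 bond to C, 1 bond to H, 2 bonds to O → oxidation state +1.
Δ = +1 − (+3) = -2, so this is a reduction at C3.

-2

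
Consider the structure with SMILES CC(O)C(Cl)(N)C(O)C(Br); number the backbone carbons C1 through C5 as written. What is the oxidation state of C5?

-1

Each bond to a more electronegative atom (O, N, halogen) counts +1, each bond to a less electronegative atom (H, metal, B, Si) counts −1, and each C–C bond counts 0.
C5 has one bond to C (0), one bond to H (-1), one bond to Br (+1), one bond to H (-1).
Oxidation state = 0 − 1 + 1 − 1 = -1.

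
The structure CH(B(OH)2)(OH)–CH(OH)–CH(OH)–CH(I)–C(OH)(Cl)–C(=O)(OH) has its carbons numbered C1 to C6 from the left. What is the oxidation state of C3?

0

Count +1 for every bond to an atom more electronegative than carbon and −1 for every bond to one less electronegative; C–C bonds are 0.
C3 has one bond to C (0), one bond to C (0), one bond to O (+1), one bond to H (-1).
Oxidation state = 0 + 0 + 1 − 1 = 0.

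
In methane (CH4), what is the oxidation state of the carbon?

-4

Count +1 for every bond to an atom more electronegative than carbon and −1 for every bond to one less electronegative; C–C bonds are 0.
The carbon has one bond to H (-1), one bond to H (-1), one bond to H (-1), one bond to H (-1).
Oxidation state = -1 − 1 − 1 − 1 = -4.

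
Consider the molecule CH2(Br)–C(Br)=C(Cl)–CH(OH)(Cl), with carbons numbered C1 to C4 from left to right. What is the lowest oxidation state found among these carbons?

-1

Tallying each carbon's bonds:
C1: 1C, 2H, 1Br → 0 − 2 + 1 = -1
C2: 3C, 1Br → 0 + 1 = +1
C3: 3C, 1Cl → 0 + 1 = +1
C4: 1C, 1H, 1O, 1Cl → 0 − 1 + 1 + 1 = +1
The lowest value is -1.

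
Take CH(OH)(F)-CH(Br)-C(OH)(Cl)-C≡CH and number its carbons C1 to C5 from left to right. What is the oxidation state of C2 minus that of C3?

C2: 2C, 1H, 1Br → 0 − 1 + 1 = 0
C3: 2C, 1O, 1Cl → 0 + 1 + 1 = +2
Difference: 0 − (+2) = -2.

-2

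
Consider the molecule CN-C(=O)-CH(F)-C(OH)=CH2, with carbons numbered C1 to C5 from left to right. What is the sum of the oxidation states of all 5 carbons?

+4

Count +1 for every bond to an atom more electronegative than carbon and −1 for every bond to one less electronegative; C–C bonds are 0. Tallying each carbon:
C1: 1C, 3N → 0 + 3 = +3
C2: 2C, 2O → 0 + 2 = +2
C3: 2C, 1H, 1F → 0 − 1 + 1 = 0
C4: 3C, 1O → 0 + 1 = +1
C5: 2C, 2H → 0 − 2 = -2
Sum = +3 + 2 + 0 + 1 − 2 = +4.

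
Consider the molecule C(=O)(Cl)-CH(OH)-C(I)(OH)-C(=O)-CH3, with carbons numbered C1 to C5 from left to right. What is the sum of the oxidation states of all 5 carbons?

Tallying each carbon's bonds:
C1: 1C, 2O, 1Cl → 0 + 2 + 1 = +3
C2: 2C, 1H, 1O → 0 − 1 + 1 = 0
C3: 2C, 1O, 1I → 0 + 1 + 1 = +2
C4: 2C, 2O → 0 + 2 = +2
C5: 1C, 3H → 0 − 3 = -3
Sum = +3 + 0 + 2 + 2 − 3 = +4.

+4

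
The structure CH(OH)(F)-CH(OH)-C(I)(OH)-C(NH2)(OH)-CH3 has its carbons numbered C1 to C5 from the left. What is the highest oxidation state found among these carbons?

Tallying each carbon's bonds:
C1: 1C, 1H, 1O, 1F → 0 − 1 + 1 + 1 = +1
C2: 2C, 1H, 1O → 0 − 1 + 1 = 0
C3: 2C, 1O, 1I → 0 + 1 + 1 = +2
C4: 2C, 1O, 1N → 0 + 1 + 1 = +2
C5: 1C, 3H → 0 − 3 = -3
The highest value is +2.

+2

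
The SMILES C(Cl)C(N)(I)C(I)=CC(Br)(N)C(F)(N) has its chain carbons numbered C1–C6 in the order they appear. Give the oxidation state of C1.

C1 has one bond to C (0), one bond to H (-1), one bond to H (-1), one bond to Cl (+1).
Oxidation state = 0 − 1 − 1 + 1 = -1.

-1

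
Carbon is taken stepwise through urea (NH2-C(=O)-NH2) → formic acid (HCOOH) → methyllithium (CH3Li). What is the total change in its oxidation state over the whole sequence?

Carbon oxidation states along the series — urea: +4, formic acid: +2, methyllithium: -4.
Net change = -4 − (+4) = -8.

-8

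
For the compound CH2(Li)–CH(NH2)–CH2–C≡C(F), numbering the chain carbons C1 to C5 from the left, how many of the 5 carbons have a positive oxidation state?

1

Each bond to a more electronegative atom (O, N, halogen) counts +1, each bond to a less electronegative atom (H, metal, B, Si) counts −1, and each C–C bond counts 0. Tallying each carbon:
C1: 1C, 2H, 1Li → 0 − 2 − 1 = -3
C2: 2C, 1H, 1N → 0 − 1 + 1 = 0
C3: 2C, 2H → 0 − 2 = -2
C4: 4C → 0 = 0
C5: 3C, 1F → 0 + 1 = +1
1 carbon (C5) meets the condition.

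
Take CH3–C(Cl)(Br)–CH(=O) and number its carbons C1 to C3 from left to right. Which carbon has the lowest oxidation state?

Assign +1 per bond to O/N/halogen, −1 per bond to H or an electropositive element, and 0 per bond to carbon. Tallying each carbon:
C1: 1C, 3H → 0 − 3 = -3
C2: 2C, 1Cl, 1Br → 0 + 1 + 1 = +2
C3: 1C, 1H, 2O → 0 − 1 + 2 = +1
The most reduced carbon is C1 at -3.

C1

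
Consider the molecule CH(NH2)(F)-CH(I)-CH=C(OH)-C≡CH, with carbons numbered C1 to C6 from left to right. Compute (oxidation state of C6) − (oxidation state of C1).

C6: 3C, 1H → 0 − 1 = -1
C1: 1C, 1H, 1N, 1F → 0 − 1 + 1 + 1 = +1
Difference: -1 − (+1) = -2.

-2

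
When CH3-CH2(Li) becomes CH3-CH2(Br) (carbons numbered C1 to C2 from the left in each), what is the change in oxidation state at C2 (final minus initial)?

+2

Before: C2 has 1 bond to C, 2 bonds to H, 1 bond to Li → oxidation state -3.
After: C2 has 1 bond to C, 2 bonds to H, 1 bond to Br → oxidation state -1.
Δ = -1 − (-3) = +2, so this is an oxidation at C2.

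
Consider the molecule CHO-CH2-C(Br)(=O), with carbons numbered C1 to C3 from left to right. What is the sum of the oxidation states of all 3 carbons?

Tallying each carbon's bonds:
C1: 1C, 1H, 2O → 0 − 1 + 2 = +1
C2: 2C, 2H → 0 − 2 = -2
C3: 1C, 2O, 1Br → 0 + 2 + 1 = +3
Sum = +1 − 2 + 3 = +2.

+2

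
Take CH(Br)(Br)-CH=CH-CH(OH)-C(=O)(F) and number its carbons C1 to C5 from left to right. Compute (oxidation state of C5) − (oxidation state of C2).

+4

C5: 1C, 2O, 1F → 0 + 2 + 1 = +3
C2: 3C, 1H → 0 − 1 = -1
Difference: +3 − (-1) = +4.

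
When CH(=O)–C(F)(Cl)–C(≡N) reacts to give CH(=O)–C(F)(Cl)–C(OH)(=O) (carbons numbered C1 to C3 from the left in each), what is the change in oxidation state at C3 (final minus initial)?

Before: C3 has 1 bond to C, 3 bonds to N → oxidation state +3.
After: C3 has 1 bond to C, 3 bonds to O → oxidation state +3.
Δ = +3 − (+3) = 0, so no net redox change at C3.

0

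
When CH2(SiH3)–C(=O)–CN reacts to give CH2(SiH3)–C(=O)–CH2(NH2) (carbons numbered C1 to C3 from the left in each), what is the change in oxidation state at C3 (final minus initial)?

Before: C3 has 1 bond to C, 3 bonds to N → oxidation state +3.
After: C3 has 1 bond to C, 2 bonds to H, 1 bond to N → oxidation state -1.
Δ = -1 − (+3) = -4, so this is a reduction at C3.

-4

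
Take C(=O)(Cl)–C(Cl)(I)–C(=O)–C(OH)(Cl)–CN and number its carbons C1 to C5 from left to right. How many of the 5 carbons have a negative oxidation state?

Tallying each carbon's bonds:
C1: 1C, 2O, 1Cl → 0 + 2 + 1 = +3
C2: 2C, 1Cl, 1I → 0 + 1 + 1 = +2
C3: 2C, 2O → 0 + 2 = +2
C4: 2C, 1O, 1Cl → 0 + 1 + 1 = +2
C5: 1C, 3N → 0 + 3 = +3
0 carbons meet the condition.

0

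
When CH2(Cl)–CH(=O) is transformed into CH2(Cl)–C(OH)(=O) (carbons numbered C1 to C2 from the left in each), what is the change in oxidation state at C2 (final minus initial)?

+2

Before: C2 has 1 bond to C, 1 bond to H, 2 bonds to O → oxidation state +1.
After: C2 has 1 bond to C, 3 bonds to O → oxidation state +3.
Δ = +3 − (+1) = +2, so this is an oxidation at C2.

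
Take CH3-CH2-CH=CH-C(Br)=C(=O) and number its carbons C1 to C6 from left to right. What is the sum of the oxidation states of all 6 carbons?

Tallying each carbon's bonds:
C1: 1C, 3H → 0 − 3 = -3
C2: 2C, 2H → 0 − 2 = -2
C3: 3C, 1H → 0 − 1 = -1
C4: 3C, 1H → 0 − 1 = -1
C5: 3C, 1Br → 0 + 1 = +1
C6: 2C, 2O → 0 + 2 = +2
Sum = -3 − 2 − 1 − 1 + 1 + 2 = -4.

-4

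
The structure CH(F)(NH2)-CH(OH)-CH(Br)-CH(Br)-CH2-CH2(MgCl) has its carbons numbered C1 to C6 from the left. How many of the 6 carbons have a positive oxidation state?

Assign +1 per bond to O/N/halogen, −1 per bond to H or an electropositive element, and 0 per bond to carbon. Tallying each carbon:
C1: 1C, 1H, 1N, 1F → 0 − 1 + 1 + 1 = +1
C2: 2C, 1H, 1O → 0 − 1 + 1 = 0
C3: 2C, 1H, 1Br → 0 − 1 + 1 = 0
C4: 2C, 1H, 1Br → 0 − 1 + 1 = 0
C5: 2C, 2H → 0 − 2 = -2
C6: 1C, 2H, 1Mg → 0 − 2 − 1 = -3
1 carbon (C1) meets the condition.

1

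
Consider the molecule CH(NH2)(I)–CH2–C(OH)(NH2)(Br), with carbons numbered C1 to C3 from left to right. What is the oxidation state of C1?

C1 has one bond to C (0), one bond to N (+1), one bond to H (-1), one bond to I (+1).
Oxidation state = 0 + 1 − 1 + 1 = +1.

+1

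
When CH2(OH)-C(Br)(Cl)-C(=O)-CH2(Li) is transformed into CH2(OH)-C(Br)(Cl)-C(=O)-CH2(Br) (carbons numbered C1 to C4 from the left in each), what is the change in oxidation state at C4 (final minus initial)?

+2

Before: C4 has 1 bond to C, 2 bonds to H, 1 bond to Li → oxidation state -3.
After: C4 has 1 bond to C, 2 bonds to H, 1 bond to Br → oxidation state -1.
Δ = -1 − (-3) = +2, so this is an oxidation at C4.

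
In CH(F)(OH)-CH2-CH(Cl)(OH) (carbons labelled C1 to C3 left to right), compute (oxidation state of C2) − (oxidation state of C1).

C2: 2C, 2H → 0 − 2 = -2
C1: 1C, 1H, 1O, 1F → 0 − 1 + 1 + 1 = +1
Difference: -2 − (+1) = -3.

-3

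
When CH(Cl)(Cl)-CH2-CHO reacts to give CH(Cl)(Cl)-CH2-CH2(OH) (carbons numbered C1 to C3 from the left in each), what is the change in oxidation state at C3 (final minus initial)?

Before: C3 has 1 bond to C, 1 bond to H, 2 bonds to O → oxidation state +1.
After: C3 has 1 bond to C, 2 bonds to H, 1 bond to O → oxidation state -1.
Δ = -1 − (+1) = -2, so this is a reduction at C3.

-2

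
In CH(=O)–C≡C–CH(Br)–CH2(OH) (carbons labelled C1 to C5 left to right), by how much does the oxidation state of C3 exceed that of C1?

-1

C3: 4C → 0 = 0
C1: 1C, 1H, 2O → 0 − 1 + 2 = +1
Difference: 0 − (+1) = -1.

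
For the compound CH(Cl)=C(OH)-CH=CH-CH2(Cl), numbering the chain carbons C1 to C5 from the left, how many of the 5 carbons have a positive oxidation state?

1

Tallying each carbon's bonds:
C1: 2C, 1H, 1Cl → 0 − 1 + 1 = 0
C2: 3C, 1O → 0 + 1 = +1
C3: 3C, 1H → 0 − 1 = -1
C4: 3C, 1H → 0 − 1 = -1
C5: 1C, 2H, 1Cl → 0 − 2 + 1 = -1
1 carbon (C2) meets the condition.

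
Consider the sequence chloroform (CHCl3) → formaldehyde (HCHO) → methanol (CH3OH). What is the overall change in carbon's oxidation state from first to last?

Carbon oxidation states along the series — chloroform: +2, formaldehyde: 0, methanol: -2.
Net change = -2 − (+2) = -4.

-4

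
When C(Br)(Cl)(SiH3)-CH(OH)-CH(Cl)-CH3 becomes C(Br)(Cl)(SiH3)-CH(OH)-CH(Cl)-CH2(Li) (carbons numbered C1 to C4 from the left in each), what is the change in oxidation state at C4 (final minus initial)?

0

Before: C4 has 1 bond to C, 3 bonds to H → oxidation state -3.
After: C4 has 1 bond to C, 2 bonds to H, 1 bond to Li → oxidation state -3.
Δ = -3 − (-3) = 0, so no net redox change at C4.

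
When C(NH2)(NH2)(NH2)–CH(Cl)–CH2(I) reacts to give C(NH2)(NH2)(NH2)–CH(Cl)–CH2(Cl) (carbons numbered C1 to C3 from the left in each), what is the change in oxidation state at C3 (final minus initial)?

0

Before: C3 has 1 bond to C, 2 bonds to H, 1 bond to I → oxidation state -1.
After: C3 has 1 bond to C, 2 bonds to H, 1 bond to Cl → oxidation state -1.
Δ = -1 − (-1) = 0, so no net redox change at C3.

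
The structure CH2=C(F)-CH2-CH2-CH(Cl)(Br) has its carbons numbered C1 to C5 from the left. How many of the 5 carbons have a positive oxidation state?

2

Count +1 for every bond to an atom more electronegative than carbon and −1 for every bond to one less electronegative; C–C bonds are 0. Tallying each carbon:
C1: 2C, 2H → 0 − 2 = -2
C2: 3C, 1F → 0 + 1 = +1
C3: 2C, 2H → 0 − 2 = -2
C4: 2C, 2H → 0 − 2 = -2
C5: 1C, 1H, 1Cl, 1Br → 0 − 1 + 1 + 1 = +1
2 carbons (C2, C5) meet the condition.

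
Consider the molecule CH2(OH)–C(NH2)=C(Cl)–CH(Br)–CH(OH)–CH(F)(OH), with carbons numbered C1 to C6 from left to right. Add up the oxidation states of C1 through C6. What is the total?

Tallying each carbon's bonds:
C1: 1C, 2H, 1O → 0 − 2 + 1 = -1
C2: 3C, 1N → 0 + 1 = +1
C3: 3C, 1Cl → 0 + 1 = +1
C4: 2C, 1H, 1Br → 0 − 1 + 1 = 0
C5: 2C, 1H, 1O → 0 − 1 + 1 = 0
C6: 1C, 1H, 1O, 1F → 0 − 1 + 1 + 1 = +1
Sum = -1 + 1 + 1 + 0 + 0 + 1 = +2.

+2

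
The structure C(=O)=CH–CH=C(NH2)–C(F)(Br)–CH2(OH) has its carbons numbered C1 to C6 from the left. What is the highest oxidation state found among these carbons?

+2

Tallying each carbon's bonds:
C1: 2C, 2O → 0 + 2 = +2
C2: 3C, 1H → 0 − 1 = -1
C3: 3C, 1H → 0 − 1 = -1
C4: 3C, 1N → 0 + 1 = +1
C5: 2C, 1F, 1Br → 0 + 1 + 1 = +2
C6: 1C, 2H, 1O → 0 − 2 + 1 = -1
The highest value is +2.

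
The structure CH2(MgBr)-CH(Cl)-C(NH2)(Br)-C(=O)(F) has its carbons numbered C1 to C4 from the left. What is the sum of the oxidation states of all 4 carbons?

+2

Tallying each carbon's bonds:
C1: 1C, 2H, 1Mg → 0 − 2 − 1 = -3
C2: 2C, 1H, 1Cl → 0 − 1 + 1 = 0
C3: 2C, 1N, 1Br → 0 + 1 + 1 = +2
C4: 1C, 2O, 1F → 0 + 2 + 1 = +3
Sum = -3 + 0 + 2 + 3 = +2.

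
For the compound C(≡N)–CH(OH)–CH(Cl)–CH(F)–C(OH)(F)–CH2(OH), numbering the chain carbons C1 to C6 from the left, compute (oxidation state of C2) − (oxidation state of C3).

C2: 2C, 1H, 1O → 0 − 1 + 1 = 0
C3: 2C, 1H, 1Cl → 0 − 1 + 1 = 0
Difference: 0 − (0) = 0.

0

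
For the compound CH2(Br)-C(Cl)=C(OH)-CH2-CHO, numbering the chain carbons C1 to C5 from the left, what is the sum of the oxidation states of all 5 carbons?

0

Bonds to more-electronegative neighbours contribute +1 each, bonds to H or metals contribute −1 each, and C–C bonds contribute 0. Tallying each carbon:
C1: 1C, 2H, 1Br → 0 − 2 + 1 = -1
C2: 3C, 1Cl → 0 + 1 = +1
C3: 3C, 1O → 0 + 1 = +1
C4: 2C, 2H → 0 − 2 = -2
C5: 1C, 1H, 2O → 0 − 1 + 2 = +1
Sum = -1 + 1 + 1 − 2 + 1 = 0.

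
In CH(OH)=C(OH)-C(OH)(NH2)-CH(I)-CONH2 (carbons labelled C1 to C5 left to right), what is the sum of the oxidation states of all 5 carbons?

+6

Bonds to more-electronegative neighbours contribute +1 each, bonds to H or metals contribute −1 each, and C–C bonds contribute 0. Tallying each carbon:
C1: 2C, 1H, 1O → 0 − 1 + 1 = 0
C2: 3C, 1O → 0 + 1 = +1
C3: 2C, 1O, 1N → 0 + 1 + 1 = +2
C4: 2C, 1H, 1I → 0 − 1 + 1 = 0
C5: 1C, 2O, 1N → 0 + 2 + 1 = +3
Sum = 0 + 1 + 2 + 0 + 3 = +6.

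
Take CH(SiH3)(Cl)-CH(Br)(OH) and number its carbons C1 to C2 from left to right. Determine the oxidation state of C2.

+1

Each bond to a more electronegative atom (O, N, halogen) counts +1, each bond to a less electronegative atom (H, metal, B, Si) counts −1, and each C–C bond counts 0.
C2 has one bond to C (0), one bond to Br (+1), one bond to O (+1), one bond to H (-1).
Oxidation state = 0 + 1 + 1 − 1 = +1.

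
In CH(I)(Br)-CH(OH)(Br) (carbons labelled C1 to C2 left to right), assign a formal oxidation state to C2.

Bonds to more-electronegative neighbours contribute +1 each, bonds to H or metals contribute −1 each, and C–C bonds contribute 0.
C2 has one bond to C (0), one bond to O (+1), one bond to H (-1), one bond to Br (+1).
Oxidation state = 0 + 1 − 1 + 1 = +1.

+1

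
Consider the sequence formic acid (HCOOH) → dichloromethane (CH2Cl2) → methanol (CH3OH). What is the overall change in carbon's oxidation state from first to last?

Carbon oxidation states along the series — formic acid: +2, dichloromethane: 0, methanol: -2.
Net change = -2 − (+2) = -4.

-4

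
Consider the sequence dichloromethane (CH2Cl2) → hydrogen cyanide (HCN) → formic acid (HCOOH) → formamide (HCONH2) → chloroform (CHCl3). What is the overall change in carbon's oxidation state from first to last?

Carbon oxidation states along the series — dichloromethane: 0, hydrogen cyanide: +2, formic acid: +2, formamide: +2, chloroform: +2.
Net change = +2 − (0) = +2.

+2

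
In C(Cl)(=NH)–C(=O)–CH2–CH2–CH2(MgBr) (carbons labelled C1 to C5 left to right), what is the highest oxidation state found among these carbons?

Bonds to more-electronegative neighbours contribute +1 each, bonds to H or metals contribute −1 each, and C–C bonds contribute 0. Tallying each carbon:
C1: 1C, 2N, 1Cl → 0 + 2 + 1 = +3
C2: 2C, 2O → 0 + 2 = +2
C3: 2C, 2H → 0 − 2 = -2
C4: 2C, 2H → 0 − 2 = -2
C5: 1C, 2H, 1Mg → 0 − 2 − 1 = -3
The highest value is +3.

+3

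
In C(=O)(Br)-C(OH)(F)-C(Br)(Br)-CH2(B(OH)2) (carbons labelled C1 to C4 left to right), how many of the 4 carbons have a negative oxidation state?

1

Count +1 for every bond to an atom more electronegative than carbon and −1 for every bond to one less electronegative; C–C bonds are 0. Tallying each carbon:
C1: 1C, 2O, 1Br → 0 + 2 + 1 = +3
C2: 2C, 1O, 1F → 0 + 1 + 1 = +2
C3: 2C, 2Br → 0 + 2 = +2
C4: 1C, 2H, 1B → 0 − 2 − 1 = -3
1 carbon (C4) meets the condition.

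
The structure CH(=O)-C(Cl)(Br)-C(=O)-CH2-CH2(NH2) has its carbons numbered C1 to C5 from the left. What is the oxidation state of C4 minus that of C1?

-3

C4: 2C, 2H → 0 − 2 = -2
C1: 1C, 1H, 2O → 0 − 1 + 2 = +1
Difference: -2 − (+1) = -3.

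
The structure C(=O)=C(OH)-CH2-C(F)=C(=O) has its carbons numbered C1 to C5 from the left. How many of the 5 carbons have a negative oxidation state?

1

Assign +1 per bond to O/N/halogen, −1 per bond to H or an electropositive element, and 0 per bond to carbon. Tallying each carbon:
C1: 2C, 2O → 0 + 2 = +2
C2: 3C, 1O → 0 + 1 = +1
C3: 2C, 2H → 0 − 2 = -2
C4: 3C, 1F → 0 + 1 = +1
C5: 2C, 2O → 0 + 2 = +2
1 carbon (C3) meets the condition.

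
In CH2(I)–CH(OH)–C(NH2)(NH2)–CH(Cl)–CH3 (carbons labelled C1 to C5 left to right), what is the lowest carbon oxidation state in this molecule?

Each bond to a more electronegative atom (O, N, halogen) counts +1, each bond to a less electronegative atom (H, metal, B, Si) counts −1, and each C–C bond counts 0. Tallying each carbon:
C1: 1C, 2H, 1I → 0 − 2 + 1 = -1
C2: 2C, 1H, 1O → 0 − 1 + 1 = 0
C3: 2C, 2N → 0 + 2 = +2
C4: 2C, 1H, 1Cl → 0 − 1 + 1 = 0
C5: 1C, 3H → 0 − 3 = -3
The lowest value is -3.

-3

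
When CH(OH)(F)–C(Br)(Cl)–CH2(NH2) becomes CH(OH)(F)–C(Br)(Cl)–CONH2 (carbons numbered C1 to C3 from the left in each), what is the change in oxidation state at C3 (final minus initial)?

Before: C3 has 1 bond to C, 2 bonds to H, 1 bond to N → oxidation state -1.
After: C3 has 1 bond to C, 2 bonds to O, 1 bond to N → oxidation state +3.
Δ = +3 − (-1) = +4, so this is an oxidation at C3.

+4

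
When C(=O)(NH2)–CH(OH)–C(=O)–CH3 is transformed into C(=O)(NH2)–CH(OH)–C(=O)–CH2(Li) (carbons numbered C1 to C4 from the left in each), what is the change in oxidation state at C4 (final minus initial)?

0

Before: C4 has 1 bond to C, 3 bonds to H → oxidation state -3.
After: C4 has 1 bond to C, 2 bonds to H, 1 bond to Li → oxidation state -3.
Δ = -3 − (-3) = 0, so no net redox change at C4.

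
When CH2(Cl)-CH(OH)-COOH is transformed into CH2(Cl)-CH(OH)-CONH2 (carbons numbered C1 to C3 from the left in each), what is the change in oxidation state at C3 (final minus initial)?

Before: C3 has 1 bond to C, 3 bonds to O → oxidation state +3.
After: C3 has 1 bond to C, 2 bonds to O, 1 bond to N → oxidation state +3.
Δ = +3 − (+3) = 0, so no net redox change at C3.

0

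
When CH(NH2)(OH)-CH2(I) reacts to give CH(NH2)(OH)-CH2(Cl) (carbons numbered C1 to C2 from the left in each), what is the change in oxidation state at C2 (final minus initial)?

Before: C2 has 1 bond to C, 2 bonds to H, 1 bond to I → oxidation state -1.
After: C2 has 1 bond to C, 2 bonds to H, 1 bond to Cl → oxidation state -1.
Δ = -1 − (-1) = 0, so no net redox change at C2.

0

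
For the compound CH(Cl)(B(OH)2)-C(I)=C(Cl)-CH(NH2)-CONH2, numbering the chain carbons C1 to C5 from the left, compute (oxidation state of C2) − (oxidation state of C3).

0

C2: 3C, 1I → 0 + 1 = +1
C3: 3C, 1Cl → 0 + 1 = +1
Difference: +1 − (+1) = 0.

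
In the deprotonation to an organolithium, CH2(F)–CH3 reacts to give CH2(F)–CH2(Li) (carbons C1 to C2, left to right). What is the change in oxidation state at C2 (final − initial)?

0

Before: C2 has 1 bond to C, 3 bonds to H → oxidation state -3.
After: C2 has 1 bond to C, 2 bonds to H, 1 bond to Li → oxidation state -3.
Δ = -3 − (-3) = 0, so no net redox change at C2.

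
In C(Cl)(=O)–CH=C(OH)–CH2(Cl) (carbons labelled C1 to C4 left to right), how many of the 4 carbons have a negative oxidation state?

Tallying each carbon's bonds:
C1: 1C, 2O, 1Cl → 0 + 2 + 1 = +3
C2: 3C, 1H → 0 − 1 = -1
C3: 3C, 1O → 0 + 1 = +1
C4: 1C, 2H, 1Cl → 0 − 2 + 1 = -1
2 carbons (C2, C4) meet the condition.

2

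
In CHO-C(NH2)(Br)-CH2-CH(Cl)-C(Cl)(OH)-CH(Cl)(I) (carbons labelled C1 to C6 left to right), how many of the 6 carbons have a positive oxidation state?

Bonds to more-electronegative neighbours contribute +1 each, bonds to H or metals contribute −1 each, and C–C bonds contribute 0. Tallying each carbon:
C1: 1C, 1H, 2O → 0 − 1 + 2 = +1
C2: 2C, 1N, 1Br → 0 + 1 + 1 = +2
C3: 2C, 2H → 0 − 2 = -2
C4: 2C, 1H, 1Cl → 0 − 1 + 1 = 0
C5: 2C, 1O, 1Cl → 0 + 1 + 1 = +2
C6: 1C, 1H, 1Cl, 1I → 0 − 1 + 1 + 1 = +1
4 carbons (C1, C2, C5, C6) meet the condition.

4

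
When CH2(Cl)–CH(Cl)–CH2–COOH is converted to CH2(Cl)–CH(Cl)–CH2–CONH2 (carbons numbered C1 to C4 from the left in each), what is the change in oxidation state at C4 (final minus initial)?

Before: C4 has 1 bond to C, 3 bonds to O → oxidation state +3.
After: C4 has 1 bond to C, 2 bonds to O, 1 bond to N → oxidation state +3.
Δ = +3 − (+3) = 0, so no net redox change at C4.

0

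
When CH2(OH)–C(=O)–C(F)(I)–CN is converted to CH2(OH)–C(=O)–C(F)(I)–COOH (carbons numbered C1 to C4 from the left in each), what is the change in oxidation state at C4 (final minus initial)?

0

Before: C4 has 1 bond to C, 3 bonds to N → oxidation state +3.
After: C4 has 1 bond to C, 3 bonds to O → oxidation state +3.
Δ = +3 − (+3) = 0, so no net redox change at C4.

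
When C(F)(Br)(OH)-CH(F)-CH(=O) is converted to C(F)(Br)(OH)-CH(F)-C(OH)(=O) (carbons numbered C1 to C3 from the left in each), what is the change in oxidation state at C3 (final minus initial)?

Before: C3 has 1 bond to C, 1 bond to H, 2 bonds to O → oxidation state +1.
After: C3 has 1 bond to C, 3 bonds to O → oxidation state +3.
Δ = +3 − (+1) = +2, so this is an oxidation at C3.

+2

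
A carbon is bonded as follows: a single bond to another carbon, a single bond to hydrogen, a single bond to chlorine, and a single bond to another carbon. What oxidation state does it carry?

Count +1 for every bond to an atom more electronegative than carbon and −1 for every bond to one less electronegative; C–C bonds are 0.
The carbon has one bond to C (0), one bond to C (0), one bond to Cl (+1), one bond to H (-1).
Oxidation state = 0 + 0 + 1 − 1 = 0.

0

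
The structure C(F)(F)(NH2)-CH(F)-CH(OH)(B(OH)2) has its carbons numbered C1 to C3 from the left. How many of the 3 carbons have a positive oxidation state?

1

Tallying each carbon's bonds:
C1: 1C, 1N, 2F → 0 + 1 + 2 = +3
C2: 2C, 1H, 1F → 0 − 1 + 1 = 0
C3: 1C, 1H, 1O, 1B → 0 − 1 + 1 − 1 = -1
1 carbon (C1) meets the condition.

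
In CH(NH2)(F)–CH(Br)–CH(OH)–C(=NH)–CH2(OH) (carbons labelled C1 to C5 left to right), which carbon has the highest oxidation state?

Assign +1 per bond to O/N/halogen, −1 per bond to H or an electropositive element, and 0 per bond to carbon. Tallying each carbon:
C1: 1C, 1H, 1N, 1F → 0 − 1 + 1 + 1 = +1
C2: 2C, 1H, 1Br → 0 − 1 + 1 = 0
C3: 2C, 1H, 1O → 0 − 1 + 1 = 0
C4: 2C, 2N → 0 + 2 = +2
C5: 1C, 2H, 1O → 0 − 2 + 1 = -1
The most oxidised carbon is C4 at +2.

C4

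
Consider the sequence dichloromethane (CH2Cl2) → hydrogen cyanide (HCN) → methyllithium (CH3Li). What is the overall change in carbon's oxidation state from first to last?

Carbon oxidation states along the series — dichloromethane: 0, hydrogen cyanide: +2, methyllithium: -4.
Net change = -4 − (0) = -4.

-4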